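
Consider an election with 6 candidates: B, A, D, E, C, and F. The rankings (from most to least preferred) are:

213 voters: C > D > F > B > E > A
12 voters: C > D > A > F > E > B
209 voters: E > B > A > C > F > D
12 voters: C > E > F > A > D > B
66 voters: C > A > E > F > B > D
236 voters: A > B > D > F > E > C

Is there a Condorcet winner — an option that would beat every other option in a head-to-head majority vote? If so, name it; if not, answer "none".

B vs A: 422–326 for B.
B vs D: 511–237 for B.
B vs E: 449–299 for B.
B vs C: 445–303 for B.
B vs F: 445–303 for B.
B beats every other option head-to-head.

B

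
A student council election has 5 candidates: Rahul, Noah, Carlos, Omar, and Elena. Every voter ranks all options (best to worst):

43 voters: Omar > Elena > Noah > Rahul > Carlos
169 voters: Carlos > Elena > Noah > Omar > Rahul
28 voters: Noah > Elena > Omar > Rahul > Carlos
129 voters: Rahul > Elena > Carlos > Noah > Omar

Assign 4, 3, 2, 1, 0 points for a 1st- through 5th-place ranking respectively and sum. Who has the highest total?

Rahul: 43·1 + 169·0 + 28·1 + 129·4 = 587
Noah: 43·2 + 169·2 + 28·4 + 129·1 = 665
Carlos: 43·0 + 169·4 + 28·0 + 129·2 = 934
Omar: 43·4 + 169·1 + 28·2 + 129·0 = 397
Elena: 43·3 + 169·3 + 28·3 + 129·3 = 1107
Elena has the highest Borda score (1107).

Elena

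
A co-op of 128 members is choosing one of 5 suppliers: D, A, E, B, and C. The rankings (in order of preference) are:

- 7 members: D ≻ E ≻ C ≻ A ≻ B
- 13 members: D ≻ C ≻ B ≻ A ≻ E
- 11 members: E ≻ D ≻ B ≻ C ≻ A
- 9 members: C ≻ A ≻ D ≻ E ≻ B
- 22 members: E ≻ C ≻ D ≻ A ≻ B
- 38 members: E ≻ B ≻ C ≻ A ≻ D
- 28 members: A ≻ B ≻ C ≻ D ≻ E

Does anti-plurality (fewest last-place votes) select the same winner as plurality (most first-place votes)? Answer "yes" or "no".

Anti-plurality — last-place votes: D 38, A 11, E 41, B 38, C 0. Winner: C.
Plurality — first-place votes: D 20, A 28, E 71, B 0, C 9. Winner: E.
The two methods disagree.

no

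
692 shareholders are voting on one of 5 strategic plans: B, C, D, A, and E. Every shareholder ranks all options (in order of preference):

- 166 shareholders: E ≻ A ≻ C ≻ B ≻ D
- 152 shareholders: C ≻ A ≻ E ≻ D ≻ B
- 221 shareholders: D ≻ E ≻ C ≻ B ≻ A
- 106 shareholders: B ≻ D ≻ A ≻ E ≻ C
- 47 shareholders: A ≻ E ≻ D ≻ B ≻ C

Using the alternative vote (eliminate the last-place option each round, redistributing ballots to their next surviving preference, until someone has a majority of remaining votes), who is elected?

E

Round 1: B 106, C 152, D 221, A 47, E 166. Eliminate A.
Round 2: B 106, C 152, D 221, E 213. Eliminate B.
Round 3: C 152, D 327, E 213. Eliminate C.
Round 4: D 327, E 365. E has a majority.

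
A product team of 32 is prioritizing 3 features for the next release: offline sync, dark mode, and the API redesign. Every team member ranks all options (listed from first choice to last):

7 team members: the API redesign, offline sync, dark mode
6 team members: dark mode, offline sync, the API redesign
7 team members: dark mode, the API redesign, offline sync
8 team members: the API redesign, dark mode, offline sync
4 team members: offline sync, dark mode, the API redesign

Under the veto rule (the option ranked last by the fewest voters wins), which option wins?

Last-place votes: offline sync 15, dark mode 7, the API redesign 10.
dark mode is ranked last by the fewest voters, so dark mode wins.

dark mode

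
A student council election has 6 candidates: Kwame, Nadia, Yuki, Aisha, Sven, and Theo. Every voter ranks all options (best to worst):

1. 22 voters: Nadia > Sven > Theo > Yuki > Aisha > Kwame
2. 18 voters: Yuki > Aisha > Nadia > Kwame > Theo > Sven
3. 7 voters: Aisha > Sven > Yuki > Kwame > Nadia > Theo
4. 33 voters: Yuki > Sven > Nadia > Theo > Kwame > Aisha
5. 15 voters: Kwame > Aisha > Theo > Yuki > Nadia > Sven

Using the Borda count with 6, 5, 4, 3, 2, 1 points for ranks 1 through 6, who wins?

Kwame: 22·1 + 18·3 + 7·3 + 33·2 + 15·6 = 253
Nadia: 22·6 + 18·4 + 7·2 + 33·4 + 15·2 = 380
Yuki: 22·3 + 18·6 + 7·4 + 33·6 + 15·3 = 445
Aisha: 22·2 + 18·5 + 7·6 + 33·1 + 15·5 = 284
Sven: 22·5 + 18·1 + 7·5 + 33·5 + 15·1 = 343
Theo: 22·4 + 18·2 + 7·1 + 33·3 + 15·4 = 290
Yuki has the highest Borda score (445).

Yuki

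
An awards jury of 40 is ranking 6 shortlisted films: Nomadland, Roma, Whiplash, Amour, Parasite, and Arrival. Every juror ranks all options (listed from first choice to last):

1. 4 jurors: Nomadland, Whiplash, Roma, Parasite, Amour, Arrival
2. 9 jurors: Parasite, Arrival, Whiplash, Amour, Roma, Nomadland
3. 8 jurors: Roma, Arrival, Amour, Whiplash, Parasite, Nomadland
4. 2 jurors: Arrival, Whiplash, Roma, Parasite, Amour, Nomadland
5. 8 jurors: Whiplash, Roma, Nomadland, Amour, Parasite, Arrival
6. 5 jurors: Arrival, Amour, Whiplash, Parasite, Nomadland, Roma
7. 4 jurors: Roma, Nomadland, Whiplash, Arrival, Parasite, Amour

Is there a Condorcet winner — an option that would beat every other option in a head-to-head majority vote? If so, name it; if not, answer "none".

none

Checking pairwise contests:
Roma beats Nomadland 31–9.
Whiplash beats Roma 28–12.
Arrival beats Whiplash 24–16.
Roma beats Amour 26–14.
Roma beats Parasite 26–14.
Roma beats Arrival 24–16.
Every option loses at least one head-to-head, so there is no Condorcet winner.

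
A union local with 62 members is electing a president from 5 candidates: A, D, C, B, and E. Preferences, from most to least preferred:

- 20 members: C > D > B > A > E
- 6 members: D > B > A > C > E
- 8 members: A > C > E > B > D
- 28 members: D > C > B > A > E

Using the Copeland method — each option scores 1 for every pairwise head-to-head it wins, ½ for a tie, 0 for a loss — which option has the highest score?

D

A: beats E; loses to D, C, and B → score 1.
D: beats A, C, B, and E → score 4.
C: beats A, B, and E; loses to D → score 3.
B: beats A and E; loses to D and C → score 2.
E: loses to A, D, C, and B → score 0.
D has the best pairwise record.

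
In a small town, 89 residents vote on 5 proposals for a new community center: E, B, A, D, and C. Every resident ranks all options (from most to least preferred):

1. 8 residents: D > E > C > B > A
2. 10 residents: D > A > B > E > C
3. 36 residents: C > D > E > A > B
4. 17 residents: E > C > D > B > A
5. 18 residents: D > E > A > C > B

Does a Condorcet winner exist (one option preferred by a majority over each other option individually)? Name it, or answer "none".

none

Checking pairwise contests:
D beats E 72–17.
E beats B 79–10.
E beats A 79–10.
C beats D 53–36.
E beats C 53–36.
Every option loses at least one head-to-head, so there is no Condorcet winner.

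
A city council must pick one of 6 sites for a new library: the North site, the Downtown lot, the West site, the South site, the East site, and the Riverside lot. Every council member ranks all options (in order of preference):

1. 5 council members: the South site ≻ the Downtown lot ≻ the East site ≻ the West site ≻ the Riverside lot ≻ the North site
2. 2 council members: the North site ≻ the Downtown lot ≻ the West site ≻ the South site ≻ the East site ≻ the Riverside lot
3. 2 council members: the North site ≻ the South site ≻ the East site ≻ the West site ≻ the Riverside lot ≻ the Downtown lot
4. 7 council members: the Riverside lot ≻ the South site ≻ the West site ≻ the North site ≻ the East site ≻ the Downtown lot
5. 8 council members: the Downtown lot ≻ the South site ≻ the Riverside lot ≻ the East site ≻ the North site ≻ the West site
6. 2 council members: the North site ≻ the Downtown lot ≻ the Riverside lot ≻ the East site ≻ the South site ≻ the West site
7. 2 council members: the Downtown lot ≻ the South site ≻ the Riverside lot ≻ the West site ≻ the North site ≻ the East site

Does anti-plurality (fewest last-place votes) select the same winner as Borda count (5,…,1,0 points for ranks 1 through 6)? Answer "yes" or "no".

yes

Anti-plurality — last-place votes: the North site 5, the Downtown lot 9, the West site 10, the South site 0, the East site 2, the Riverside lot 2. Winner: the South site.
Borda — scores: the North site 54, the Downtown lot 86, the West site 45, the South site 107, the East site 50, the Riverside lot 78. Winner: the South site.
The two methods agree.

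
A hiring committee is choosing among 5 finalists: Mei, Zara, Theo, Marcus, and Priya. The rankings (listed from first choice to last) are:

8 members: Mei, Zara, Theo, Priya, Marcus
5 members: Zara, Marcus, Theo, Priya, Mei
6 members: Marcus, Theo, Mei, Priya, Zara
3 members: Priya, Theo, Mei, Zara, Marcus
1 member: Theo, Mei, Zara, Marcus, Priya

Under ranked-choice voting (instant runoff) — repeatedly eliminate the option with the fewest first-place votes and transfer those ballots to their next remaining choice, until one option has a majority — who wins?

Round 1: Mei 8, Zara 5, Theo 1, Marcus 6, Priya 3. Eliminate Theo.
Round 2: Mei 9, Zara 5, Marcus 6, Priya 3. Eliminate Priya.
Round 3: Mei 12, Zara 5, Marcus 6. Mei has a majority.

Mei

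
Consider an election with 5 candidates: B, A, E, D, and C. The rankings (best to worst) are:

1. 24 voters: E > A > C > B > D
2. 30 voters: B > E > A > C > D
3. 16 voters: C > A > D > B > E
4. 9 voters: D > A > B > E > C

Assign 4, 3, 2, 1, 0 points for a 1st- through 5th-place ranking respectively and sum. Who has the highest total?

A

B: 24·1 + 30·4 + 16·1 + 9·2 = 178
A: 24·3 + 30·2 + 16·3 + 9·3 = 207
E: 24·4 + 30·3 + 16·0 + 9·1 = 195
D: 24·0 + 30·0 + 16·2 + 9·4 = 68
C: 24·2 + 30·1 + 16·4 + 9·0 = 142
A has the highest Borda score (207).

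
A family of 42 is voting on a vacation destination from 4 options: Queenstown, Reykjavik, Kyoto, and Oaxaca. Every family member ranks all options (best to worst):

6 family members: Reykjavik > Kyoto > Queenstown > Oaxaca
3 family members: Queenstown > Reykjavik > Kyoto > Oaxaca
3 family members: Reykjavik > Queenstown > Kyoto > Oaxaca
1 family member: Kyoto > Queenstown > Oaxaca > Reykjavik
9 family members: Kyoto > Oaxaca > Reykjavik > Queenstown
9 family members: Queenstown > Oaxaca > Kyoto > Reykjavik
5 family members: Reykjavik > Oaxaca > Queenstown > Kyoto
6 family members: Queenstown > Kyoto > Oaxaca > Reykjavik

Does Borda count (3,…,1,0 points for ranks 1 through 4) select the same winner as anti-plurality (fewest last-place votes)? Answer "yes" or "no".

no

Borda — scores: Queenstown 73, Reykjavik 57, Kyoto 69, Oaxaca 53. Winner: Queenstown.
Anti-plurality — last-place votes: Queenstown 9, Reykjavik 16, Kyoto 5, Oaxaca 12. Winner: Kyoto.
The two methods disagree.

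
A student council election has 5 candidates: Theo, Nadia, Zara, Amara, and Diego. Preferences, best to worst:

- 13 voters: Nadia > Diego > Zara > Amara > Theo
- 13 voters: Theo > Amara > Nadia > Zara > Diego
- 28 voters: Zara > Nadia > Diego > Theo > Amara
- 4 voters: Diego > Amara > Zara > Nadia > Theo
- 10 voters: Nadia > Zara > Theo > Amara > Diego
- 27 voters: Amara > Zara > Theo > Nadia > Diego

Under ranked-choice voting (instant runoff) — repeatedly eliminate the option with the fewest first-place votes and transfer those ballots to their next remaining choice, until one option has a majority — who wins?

Zara

Round 1: Theo 13, Nadia 23, Zara 28, Amara 27, Diego 4. Eliminate Diego.
Round 2: Theo 13, Nadia 23, Zara 28, Amara 31. Eliminate Theo.
Round 3: Nadia 23, Zara 28, Amara 44. Eliminate Nadia.
Round 4: Zara 51, Amara 44. Zara has a majority.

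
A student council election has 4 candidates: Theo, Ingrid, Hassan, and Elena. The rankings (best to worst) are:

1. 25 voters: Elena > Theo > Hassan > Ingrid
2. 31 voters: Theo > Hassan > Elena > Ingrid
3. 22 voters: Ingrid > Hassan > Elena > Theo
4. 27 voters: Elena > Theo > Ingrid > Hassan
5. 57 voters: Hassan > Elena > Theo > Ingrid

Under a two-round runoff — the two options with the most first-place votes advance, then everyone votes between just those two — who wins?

Hassan

Round 1 first-place votes: Theo 31, Ingrid 22, Hassan 57, Elena 52.
Hassan and Elena advance.
Runoff: Hassan is preferred to Elena by 110 voters; Elena by 52.
Hassan wins the runoff.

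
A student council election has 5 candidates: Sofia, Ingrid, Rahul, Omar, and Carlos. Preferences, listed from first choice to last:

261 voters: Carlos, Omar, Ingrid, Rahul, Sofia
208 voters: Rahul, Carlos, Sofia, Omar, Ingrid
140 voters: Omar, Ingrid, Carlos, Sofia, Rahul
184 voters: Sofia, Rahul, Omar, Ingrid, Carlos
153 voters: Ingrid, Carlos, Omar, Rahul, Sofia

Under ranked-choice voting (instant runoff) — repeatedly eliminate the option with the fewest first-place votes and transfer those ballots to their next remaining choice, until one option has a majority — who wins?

Round 1: Sofia 184, Ingrid 153, Rahul 208, Omar 140, Carlos 261. Eliminate Omar.
Round 2: Sofia 184, Ingrid 293, Rahul 208, Carlos 261. Eliminate Sofia.
Round 3: Ingrid 293, Rahul 392, Carlos 261. Eliminate Carlos.
Round 4: Ingrid 554, Rahul 392. Ingrid has a majority.

Ingrid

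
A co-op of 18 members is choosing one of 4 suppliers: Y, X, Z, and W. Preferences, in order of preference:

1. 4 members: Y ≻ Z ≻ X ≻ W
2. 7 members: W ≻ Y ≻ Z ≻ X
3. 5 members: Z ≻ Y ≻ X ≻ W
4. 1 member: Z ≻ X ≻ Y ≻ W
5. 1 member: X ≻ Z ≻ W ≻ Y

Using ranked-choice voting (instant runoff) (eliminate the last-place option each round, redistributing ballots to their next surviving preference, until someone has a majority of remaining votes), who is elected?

Round 1: Y 4, X 1, Z 6, W 7. Eliminate X.
Round 2: Y 4, Z 7, W 7. Eliminate Y.
Round 3: Z 11, W 7. Z has a majority.

Z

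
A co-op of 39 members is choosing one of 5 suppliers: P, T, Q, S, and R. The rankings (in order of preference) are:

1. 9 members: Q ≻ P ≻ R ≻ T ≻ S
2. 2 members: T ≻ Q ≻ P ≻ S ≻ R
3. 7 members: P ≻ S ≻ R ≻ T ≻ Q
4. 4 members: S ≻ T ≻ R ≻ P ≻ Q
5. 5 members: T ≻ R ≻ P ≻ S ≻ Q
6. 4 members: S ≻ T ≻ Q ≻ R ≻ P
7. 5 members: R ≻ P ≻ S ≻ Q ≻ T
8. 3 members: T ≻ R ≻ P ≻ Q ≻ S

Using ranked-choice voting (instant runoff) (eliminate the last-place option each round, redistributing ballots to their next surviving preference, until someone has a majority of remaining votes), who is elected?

Round 1: P 7, T 10, Q 9, S 8, R 5. Eliminate R.
Round 2: P 12, T 10, Q 9, S 8. Eliminate S.
Round 3: P 12, T 18, Q 9. Eliminate Q.
Round 4: P 21, T 18. P has a majority.

P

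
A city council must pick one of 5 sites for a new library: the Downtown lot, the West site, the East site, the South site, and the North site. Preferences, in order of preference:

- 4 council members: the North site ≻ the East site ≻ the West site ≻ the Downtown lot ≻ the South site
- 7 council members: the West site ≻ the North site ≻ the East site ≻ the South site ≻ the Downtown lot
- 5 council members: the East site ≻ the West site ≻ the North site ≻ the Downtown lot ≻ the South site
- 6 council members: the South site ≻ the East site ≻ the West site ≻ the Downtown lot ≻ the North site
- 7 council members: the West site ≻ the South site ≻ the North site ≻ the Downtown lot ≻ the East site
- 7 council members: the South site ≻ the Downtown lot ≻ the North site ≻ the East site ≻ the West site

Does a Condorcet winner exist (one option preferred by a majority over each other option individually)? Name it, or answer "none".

Checking pairwise contests:
the West site beats the Downtown lot 29–7.
the East site beats the West site 22–14.
the South site beats the East site 20–16.
the West site beats the South site 23–13.
the West site beats the North site 25–11.
Every option loses at least one head-to-head, so there is no Condorcet winner.

none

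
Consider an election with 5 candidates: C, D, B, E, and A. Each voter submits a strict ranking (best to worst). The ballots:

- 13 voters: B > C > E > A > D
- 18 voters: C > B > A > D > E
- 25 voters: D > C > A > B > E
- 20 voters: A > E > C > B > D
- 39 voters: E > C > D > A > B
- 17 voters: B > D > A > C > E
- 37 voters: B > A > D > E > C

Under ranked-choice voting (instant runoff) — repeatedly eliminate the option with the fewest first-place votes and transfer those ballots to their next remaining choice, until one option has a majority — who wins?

B

Round 1: C 18, D 25, B 67, E 39, A 20. Eliminate C.
Round 2: D 25, B 85, E 39, A 20. B has a majority.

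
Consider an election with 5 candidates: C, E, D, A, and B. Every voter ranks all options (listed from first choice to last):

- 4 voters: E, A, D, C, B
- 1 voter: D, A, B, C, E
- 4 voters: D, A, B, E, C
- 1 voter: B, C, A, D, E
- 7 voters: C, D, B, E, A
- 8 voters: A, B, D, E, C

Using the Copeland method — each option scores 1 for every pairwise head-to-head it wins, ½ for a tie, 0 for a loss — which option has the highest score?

A

C: loses to E, D, A, and B → score 0.
E: beats C; loses to D, A, and B → score 1.
D: beats C, E, and B; loses to A → score 3.
A: beats C, E, D, and B → score 4.
B: beats C and E; loses to D and A → score 2.
A has the best pairwise record.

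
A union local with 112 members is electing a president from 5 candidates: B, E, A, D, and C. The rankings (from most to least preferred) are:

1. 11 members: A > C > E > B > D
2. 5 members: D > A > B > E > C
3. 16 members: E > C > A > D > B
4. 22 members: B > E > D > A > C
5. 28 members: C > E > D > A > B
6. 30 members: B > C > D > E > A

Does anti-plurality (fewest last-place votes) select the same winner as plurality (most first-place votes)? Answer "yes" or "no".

no

Anti-plurality — last-place votes: B 44, E 0, A 30, D 11, C 27. Winner: E.
Plurality — first-place votes: B 52, E 16, A 11, D 5, C 28. Winner: B.
The two methods disagree.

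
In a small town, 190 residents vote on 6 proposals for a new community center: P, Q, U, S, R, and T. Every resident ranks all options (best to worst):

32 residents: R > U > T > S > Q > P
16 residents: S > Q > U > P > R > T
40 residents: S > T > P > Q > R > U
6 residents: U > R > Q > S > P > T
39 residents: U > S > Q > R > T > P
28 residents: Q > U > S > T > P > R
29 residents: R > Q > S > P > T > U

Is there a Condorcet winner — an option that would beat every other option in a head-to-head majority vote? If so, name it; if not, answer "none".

none

Checking pairwise contests:
Q beats P 150–40.
S beats Q 127–63.
Q beats U 113–77.
U beats S 105–85.
Q beats R 123–67.
Q beats T 118–72.
Every option loses at least one head-to-head, so there is no Condorcet winner.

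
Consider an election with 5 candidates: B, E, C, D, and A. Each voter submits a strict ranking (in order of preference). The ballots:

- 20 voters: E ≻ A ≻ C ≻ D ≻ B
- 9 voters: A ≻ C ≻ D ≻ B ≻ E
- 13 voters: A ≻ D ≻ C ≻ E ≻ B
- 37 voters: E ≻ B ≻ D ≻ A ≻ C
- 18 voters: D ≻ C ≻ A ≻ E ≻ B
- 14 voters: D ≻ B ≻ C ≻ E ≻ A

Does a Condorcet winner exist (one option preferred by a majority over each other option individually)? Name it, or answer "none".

E

E vs B: 88–23 for E.
E vs C: 57–54 for E.
E vs D: 57–54 for E.
E vs A: 71–40 for E.
E beats every other option head-to-head.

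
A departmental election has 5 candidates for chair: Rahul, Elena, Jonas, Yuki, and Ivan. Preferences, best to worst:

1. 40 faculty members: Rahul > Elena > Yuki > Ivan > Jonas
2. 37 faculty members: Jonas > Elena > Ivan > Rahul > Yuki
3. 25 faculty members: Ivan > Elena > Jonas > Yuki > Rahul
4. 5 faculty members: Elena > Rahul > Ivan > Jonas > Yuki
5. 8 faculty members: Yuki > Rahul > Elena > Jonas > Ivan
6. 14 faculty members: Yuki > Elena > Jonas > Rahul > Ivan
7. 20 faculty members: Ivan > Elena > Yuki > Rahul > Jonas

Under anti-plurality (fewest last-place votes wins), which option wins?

Elena

Last-place votes: Rahul 25, Elena 0, Jonas 60, Yuki 42, Ivan 22.
Elena is ranked last by the fewest voters, so Elena wins.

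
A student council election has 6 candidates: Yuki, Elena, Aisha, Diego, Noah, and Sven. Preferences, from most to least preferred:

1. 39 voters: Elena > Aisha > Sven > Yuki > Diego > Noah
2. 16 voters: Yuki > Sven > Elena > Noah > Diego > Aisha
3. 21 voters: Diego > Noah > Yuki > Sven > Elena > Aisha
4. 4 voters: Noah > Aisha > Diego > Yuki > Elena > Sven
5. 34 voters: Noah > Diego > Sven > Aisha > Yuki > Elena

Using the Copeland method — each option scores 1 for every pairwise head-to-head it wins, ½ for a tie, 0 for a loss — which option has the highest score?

Diego

Yuki: beats Elena; loses to Aisha, Diego, Noah, and Sven → score 1.
Elena: beats Aisha; loses to Yuki, Diego, Noah, and Sven → score 1.
Aisha: beats Yuki; loses to Elena, Diego, Noah, and Sven → score 1.
Diego: beats Yuki, Elena, Aisha, Noah, and Sven → score 5.
Noah: beats Yuki, Elena, Aisha, and Sven; loses to Diego → score 4.
Sven: beats Yuki, Elena, and Aisha; loses to Diego and Noah → score 3.
Diego has the best pairwise record.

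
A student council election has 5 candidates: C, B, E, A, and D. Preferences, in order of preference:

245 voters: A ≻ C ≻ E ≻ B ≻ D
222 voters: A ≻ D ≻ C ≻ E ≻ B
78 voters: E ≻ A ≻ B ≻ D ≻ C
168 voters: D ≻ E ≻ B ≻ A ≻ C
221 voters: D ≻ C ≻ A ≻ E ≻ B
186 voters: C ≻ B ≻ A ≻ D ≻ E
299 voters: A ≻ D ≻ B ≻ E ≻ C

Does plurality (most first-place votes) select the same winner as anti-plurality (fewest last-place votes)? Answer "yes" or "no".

yes

Plurality — first-place votes: C 186, B 0, E 78, A 766, D 389. Winner: A.
Anti-plurality — last-place votes: C 545, B 443, E 186, A 0, D 245. Winner: A.
The two methods agree.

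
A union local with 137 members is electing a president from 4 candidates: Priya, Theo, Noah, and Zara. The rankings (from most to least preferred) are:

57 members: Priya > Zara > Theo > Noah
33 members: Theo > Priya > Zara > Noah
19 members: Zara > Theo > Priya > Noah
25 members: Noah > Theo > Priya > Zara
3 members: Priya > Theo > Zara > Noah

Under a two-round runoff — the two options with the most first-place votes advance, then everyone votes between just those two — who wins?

Round 1 first-place votes: Priya 60, Theo 33, Noah 25, Zara 19.
Priya and Theo advance.
Runoff: Priya is preferred to Theo by 60 voters; Theo by 77.
Theo wins the runoff.

Theo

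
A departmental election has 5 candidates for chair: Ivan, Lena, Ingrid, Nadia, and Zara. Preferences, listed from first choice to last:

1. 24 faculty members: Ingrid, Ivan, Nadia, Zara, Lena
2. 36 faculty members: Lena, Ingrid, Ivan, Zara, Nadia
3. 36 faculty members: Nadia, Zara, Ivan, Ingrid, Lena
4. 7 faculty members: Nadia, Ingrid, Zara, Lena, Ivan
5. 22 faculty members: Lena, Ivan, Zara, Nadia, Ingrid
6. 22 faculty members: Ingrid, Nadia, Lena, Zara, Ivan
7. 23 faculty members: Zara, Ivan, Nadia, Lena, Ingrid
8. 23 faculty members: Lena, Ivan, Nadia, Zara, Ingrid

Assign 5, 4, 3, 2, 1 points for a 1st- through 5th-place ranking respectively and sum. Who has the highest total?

Ivan: 24·4 + 36·3 + 36·3 + 7·1 + 22·4 + 22·1 + 23·4 + 23·4 = 613
Lena: 24·1 + 36·5 + 36·1 + 7·2 + 22·5 + 22·3 + 23·2 + 23·5 = 591
Ingrid: 24·5 + 36·4 + 36·2 + 7·4 + 22·1 + 22·5 + 23·1 + 23·1 = 542
Nadia: 24·3 + 36·1 + 36·5 + 7·5 + 22·2 + 22·4 + 23·3 + 23·3 = 593
Zara: 24·2 + 36·2 + 36·4 + 7·3 + 22·3 + 22·2 + 23·5 + 23·2 = 556
Ivan has the highest Borda score (613).

Ivan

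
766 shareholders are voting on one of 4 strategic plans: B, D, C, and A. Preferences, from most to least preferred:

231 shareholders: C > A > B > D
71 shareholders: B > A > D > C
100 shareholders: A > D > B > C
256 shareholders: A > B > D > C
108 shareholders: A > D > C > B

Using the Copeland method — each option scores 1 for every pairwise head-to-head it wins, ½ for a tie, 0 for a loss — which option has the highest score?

B: beats D and C; loses to A → score 2.
D: beats C; loses to B and A → score 1.
C: loses to B, D, and A → score 0.
A: beats B, D, and C → score 3.
A has the best pairwise record.

A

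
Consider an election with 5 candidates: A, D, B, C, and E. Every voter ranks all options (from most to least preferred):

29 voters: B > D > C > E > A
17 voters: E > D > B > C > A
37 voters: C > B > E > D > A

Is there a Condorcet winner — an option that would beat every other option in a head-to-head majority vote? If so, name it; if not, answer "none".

B

B vs A: 83–0 for B.
B vs D: 66–17 for B.
B vs C: 46–37 for B.
B vs E: 66–17 for B.
B beats every other option head-to-head.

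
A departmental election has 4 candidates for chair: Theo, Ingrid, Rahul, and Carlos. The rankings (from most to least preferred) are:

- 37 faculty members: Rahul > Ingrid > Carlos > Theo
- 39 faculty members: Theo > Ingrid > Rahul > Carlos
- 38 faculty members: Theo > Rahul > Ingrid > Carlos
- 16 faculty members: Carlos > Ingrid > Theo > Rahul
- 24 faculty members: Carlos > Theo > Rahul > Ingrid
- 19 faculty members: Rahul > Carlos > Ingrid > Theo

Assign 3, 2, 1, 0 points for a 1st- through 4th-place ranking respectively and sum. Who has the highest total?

Theo: 37·0 + 39·3 + 38·3 + 16·1 + 24·2 + 19·0 = 295
Ingrid: 37·2 + 39·2 + 38·1 + 16·2 + 24·0 + 19·1 = 241
Rahul: 37·3 + 39·1 + 38·2 + 16·0 + 24·1 + 19·3 = 307
Carlos: 37·1 + 39·0 + 38·0 + 16·3 + 24·3 + 19·2 = 195
Rahul has the highest Borda score (307).

Rahul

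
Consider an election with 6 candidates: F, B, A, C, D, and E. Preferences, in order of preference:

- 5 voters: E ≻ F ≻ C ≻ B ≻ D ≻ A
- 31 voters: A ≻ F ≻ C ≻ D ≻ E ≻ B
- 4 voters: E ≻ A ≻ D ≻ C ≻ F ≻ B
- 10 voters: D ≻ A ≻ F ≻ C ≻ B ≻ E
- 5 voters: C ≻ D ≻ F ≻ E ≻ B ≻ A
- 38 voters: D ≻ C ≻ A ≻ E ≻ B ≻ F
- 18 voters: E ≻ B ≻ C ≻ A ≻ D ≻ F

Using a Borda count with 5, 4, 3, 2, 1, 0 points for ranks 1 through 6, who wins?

C

F: 5·4 + 31·4 + 4·1 + 10·3 + 5·3 + 38·0 + 18·0 = 193
B: 5·2 + 31·0 + 4·0 + 10·1 + 5·1 + 38·1 + 18·4 = 135
A: 5·0 + 31·5 + 4·4 + 10·4 + 5·0 + 38·3 + 18·2 = 361
C: 5·3 + 31·3 + 4·2 + 10·2 + 5·5 + 38·4 + 18·3 = 367
D: 5·1 + 31·2 + 4·3 + 10·5 + 5·4 + 38·5 + 18·1 = 357
E: 5·5 + 31·1 + 4·5 + 10·0 + 5·2 + 38·2 + 18·5 = 252
C has the highest Borda score (367).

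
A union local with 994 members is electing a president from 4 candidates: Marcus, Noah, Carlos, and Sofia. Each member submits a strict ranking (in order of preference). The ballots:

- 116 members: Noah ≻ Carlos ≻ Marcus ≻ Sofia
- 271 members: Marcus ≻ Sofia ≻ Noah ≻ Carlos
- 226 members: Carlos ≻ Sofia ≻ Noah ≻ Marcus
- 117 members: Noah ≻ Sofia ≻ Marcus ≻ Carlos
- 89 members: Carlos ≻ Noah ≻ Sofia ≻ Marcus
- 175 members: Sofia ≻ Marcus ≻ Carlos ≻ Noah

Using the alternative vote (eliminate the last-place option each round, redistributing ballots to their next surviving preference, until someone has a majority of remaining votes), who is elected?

Marcus

Round 1: Marcus 271, Noah 233, Carlos 315, Sofia 175. Eliminate Sofia.
Round 2: Marcus 446, Noah 233, Carlos 315. Eliminate Noah.
Round 3: Marcus 563, Carlos 431. Marcus has a majority.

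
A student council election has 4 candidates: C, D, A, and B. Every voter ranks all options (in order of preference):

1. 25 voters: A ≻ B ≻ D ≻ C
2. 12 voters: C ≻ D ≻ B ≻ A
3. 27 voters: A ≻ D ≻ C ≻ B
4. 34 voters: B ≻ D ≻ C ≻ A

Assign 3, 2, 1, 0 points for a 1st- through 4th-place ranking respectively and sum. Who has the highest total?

D

C: 25·0 + 12·3 + 27·1 + 34·1 = 97
D: 25·1 + 12·2 + 27·2 + 34·2 = 171
A: 25·3 + 12·0 + 27·3 + 34·0 = 156
B: 25·2 + 12·1 + 27·0 + 34·3 = 164
D has the highest Borda score (171).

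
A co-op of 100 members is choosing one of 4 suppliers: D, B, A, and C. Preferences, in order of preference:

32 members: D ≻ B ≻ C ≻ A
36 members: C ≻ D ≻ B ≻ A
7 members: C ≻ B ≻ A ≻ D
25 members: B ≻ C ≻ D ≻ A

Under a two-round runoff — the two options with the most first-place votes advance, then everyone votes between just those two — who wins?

C

Round 1 first-place votes: D 32, B 25, A 0, C 43.
C and D advance.
Runoff: C is preferred to D by 68 voters; D by 32.
C wins the runoff.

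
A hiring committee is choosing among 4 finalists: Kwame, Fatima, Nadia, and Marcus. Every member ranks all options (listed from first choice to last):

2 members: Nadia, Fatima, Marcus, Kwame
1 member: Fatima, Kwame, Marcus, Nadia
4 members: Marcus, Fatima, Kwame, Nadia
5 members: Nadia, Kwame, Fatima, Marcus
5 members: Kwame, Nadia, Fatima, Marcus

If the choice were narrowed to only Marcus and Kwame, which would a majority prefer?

Voters preferring Marcus to Kwame: 6; preferring Kwame to Marcus: 11.
Kwame wins the head-to-head.

Kwame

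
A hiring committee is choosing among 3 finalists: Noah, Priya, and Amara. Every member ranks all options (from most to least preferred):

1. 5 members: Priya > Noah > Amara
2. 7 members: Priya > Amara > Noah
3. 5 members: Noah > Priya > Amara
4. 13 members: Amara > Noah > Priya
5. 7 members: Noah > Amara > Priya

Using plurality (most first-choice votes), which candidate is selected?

Amara

First-place votes: Noah 12, Priya 12, Amara 13.
Amara has the most first-place votes.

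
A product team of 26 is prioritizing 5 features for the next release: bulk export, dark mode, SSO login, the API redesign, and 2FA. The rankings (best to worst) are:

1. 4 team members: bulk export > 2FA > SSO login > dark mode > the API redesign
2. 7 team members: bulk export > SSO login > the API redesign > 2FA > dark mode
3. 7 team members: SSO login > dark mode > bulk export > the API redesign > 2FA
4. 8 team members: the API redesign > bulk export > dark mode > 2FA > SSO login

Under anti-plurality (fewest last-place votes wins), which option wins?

Last-place votes: bulk export 0, dark mode 7, SSO login 8, the API redesign 4, 2FA 7.
bulk export is ranked last by the fewest voters, so bulk export wins.

bulk export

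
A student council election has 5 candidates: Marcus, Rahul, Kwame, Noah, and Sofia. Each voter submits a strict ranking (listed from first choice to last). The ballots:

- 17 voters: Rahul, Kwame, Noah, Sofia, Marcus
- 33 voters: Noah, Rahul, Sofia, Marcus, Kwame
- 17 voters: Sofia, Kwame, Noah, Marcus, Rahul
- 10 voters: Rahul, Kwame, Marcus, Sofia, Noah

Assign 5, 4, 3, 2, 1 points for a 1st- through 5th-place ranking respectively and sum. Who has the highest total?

Rahul

Marcus: 17·1 + 33·2 + 17·2 + 10·3 = 147
Rahul: 17·5 + 33·4 + 17·1 + 10·5 = 284
Kwame: 17·4 + 33·1 + 17·4 + 10·4 = 209
Noah: 17·3 + 33·5 + 17·3 + 10·1 = 277
Sofia: 17·2 + 33·3 + 17·5 + 10·2 = 238
Rahul has the highest Borda score (284).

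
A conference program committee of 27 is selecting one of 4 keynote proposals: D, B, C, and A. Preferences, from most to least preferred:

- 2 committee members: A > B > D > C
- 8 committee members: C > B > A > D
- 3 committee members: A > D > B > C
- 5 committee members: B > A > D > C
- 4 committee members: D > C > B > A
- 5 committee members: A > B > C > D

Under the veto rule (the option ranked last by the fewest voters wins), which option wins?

B

Last-place votes: D 13, B 0, C 10, A 4.
B is ranked last by the fewest voters, so B wins.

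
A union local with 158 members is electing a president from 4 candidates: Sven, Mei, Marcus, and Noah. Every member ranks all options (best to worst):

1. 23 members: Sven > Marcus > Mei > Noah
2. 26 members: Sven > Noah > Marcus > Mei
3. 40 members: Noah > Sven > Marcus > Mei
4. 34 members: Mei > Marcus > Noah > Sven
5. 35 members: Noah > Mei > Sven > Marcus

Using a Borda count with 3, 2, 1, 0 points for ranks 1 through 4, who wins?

Noah

Sven: 23·3 + 26·3 + 40·2 + 34·0 + 35·1 = 262
Mei: 23·1 + 26·0 + 40·0 + 34·3 + 35·2 = 195
Marcus: 23·2 + 26·1 + 40·1 + 34·2 + 35·0 = 180
Noah: 23·0 + 26·2 + 40·3 + 34·1 + 35·3 = 311
Noah has the highest Borda score (311).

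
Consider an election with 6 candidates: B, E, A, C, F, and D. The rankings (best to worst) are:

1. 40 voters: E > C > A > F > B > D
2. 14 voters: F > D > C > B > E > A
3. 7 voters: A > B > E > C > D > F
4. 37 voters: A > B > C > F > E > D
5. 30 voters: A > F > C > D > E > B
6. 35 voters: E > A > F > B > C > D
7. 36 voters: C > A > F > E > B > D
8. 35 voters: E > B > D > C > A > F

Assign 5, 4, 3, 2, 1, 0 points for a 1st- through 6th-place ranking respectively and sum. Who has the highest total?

B: 40·1 + 14·2 + 7·4 + 37·4 + 30·0 + 35·2 + 36·1 + 35·4 = 490
E: 40·5 + 14·1 + 7·3 + 37·1 + 30·1 + 35·5 + 36·2 + 35·5 = 724
A: 40·3 + 14·0 + 7·5 + 37·5 + 30·5 + 35·4 + 36·4 + 35·1 = 809
C: 40·4 + 14·3 + 7·2 + 37·3 + 30·3 + 35·1 + 36·5 + 35·2 = 702
F: 40·2 + 14·5 + 7·0 + 37·2 + 30·4 + 35·3 + 36·3 + 35·0 = 557
D: 40·0 + 14·4 + 7·1 + 37·0 + 30·2 + 35·0 + 36·0 + 35·3 = 228
A has the highest Borda score (809).

A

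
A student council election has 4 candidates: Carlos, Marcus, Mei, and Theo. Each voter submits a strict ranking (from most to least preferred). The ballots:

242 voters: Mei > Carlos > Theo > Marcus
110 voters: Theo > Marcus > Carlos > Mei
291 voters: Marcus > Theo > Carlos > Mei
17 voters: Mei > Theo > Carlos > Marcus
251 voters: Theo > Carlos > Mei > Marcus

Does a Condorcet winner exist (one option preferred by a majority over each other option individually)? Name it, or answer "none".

Theo vs Carlos: 669–242 for Theo.
Theo vs Marcus: 620–291 for Theo.
Theo vs Mei: 652–259 for Theo.
Theo beats every other option head-to-head.

Theo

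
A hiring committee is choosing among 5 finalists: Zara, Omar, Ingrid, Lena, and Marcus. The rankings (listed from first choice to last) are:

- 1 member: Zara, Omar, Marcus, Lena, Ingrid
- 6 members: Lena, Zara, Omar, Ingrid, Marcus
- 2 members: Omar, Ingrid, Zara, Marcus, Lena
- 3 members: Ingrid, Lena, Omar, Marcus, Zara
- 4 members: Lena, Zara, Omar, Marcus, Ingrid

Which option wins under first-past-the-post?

First-place votes: Zara 1, Omar 2, Ingrid 3, Lena 10, Marcus 0.
Lena has the most first-place votes.

Lena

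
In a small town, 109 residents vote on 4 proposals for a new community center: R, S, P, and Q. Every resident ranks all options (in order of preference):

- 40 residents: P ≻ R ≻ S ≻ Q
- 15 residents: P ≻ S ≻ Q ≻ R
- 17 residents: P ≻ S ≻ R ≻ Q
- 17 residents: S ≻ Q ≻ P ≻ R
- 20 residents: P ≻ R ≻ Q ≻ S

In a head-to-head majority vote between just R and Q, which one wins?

R

Voters preferring R to Q: 77; preferring Q to R: 32.
R wins the head-to-head.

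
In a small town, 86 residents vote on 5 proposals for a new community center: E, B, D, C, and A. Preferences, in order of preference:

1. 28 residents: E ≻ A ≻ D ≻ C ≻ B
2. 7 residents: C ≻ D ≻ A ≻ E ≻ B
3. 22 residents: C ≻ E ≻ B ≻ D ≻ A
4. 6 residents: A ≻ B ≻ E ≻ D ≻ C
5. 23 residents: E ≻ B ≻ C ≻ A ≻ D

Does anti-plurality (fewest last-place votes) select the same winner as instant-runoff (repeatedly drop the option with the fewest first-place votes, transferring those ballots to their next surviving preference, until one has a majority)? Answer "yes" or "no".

Anti-plurality — last-place votes: E 0, B 35, D 23, C 6, A 22. Winner: E.
Instant-runoff — R1 E 51, B 0, D 0, C 29, A 6 (E winner). Winner: E.
The two methods agree.

yes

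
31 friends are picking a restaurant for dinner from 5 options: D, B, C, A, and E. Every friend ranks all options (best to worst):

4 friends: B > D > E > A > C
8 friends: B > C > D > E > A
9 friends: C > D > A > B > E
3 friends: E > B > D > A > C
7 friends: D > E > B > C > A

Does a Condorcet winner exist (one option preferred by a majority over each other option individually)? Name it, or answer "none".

Checking pairwise contests:
C beats D 17–14.
D beats B 16–15.
B beats C 22–9.
D beats A 31–0.
D beats E 28–3.
Every option loses at least one head-to-head, so there is no Condorcet winner.

none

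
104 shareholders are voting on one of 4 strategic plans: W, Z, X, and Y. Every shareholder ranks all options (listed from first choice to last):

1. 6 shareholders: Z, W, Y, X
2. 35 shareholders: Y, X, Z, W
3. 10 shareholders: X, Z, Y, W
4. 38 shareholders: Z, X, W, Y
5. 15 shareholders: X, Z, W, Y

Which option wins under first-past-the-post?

Z

First-place votes: W 0, Z 44, X 25, Y 35.
Z has the most first-place votes.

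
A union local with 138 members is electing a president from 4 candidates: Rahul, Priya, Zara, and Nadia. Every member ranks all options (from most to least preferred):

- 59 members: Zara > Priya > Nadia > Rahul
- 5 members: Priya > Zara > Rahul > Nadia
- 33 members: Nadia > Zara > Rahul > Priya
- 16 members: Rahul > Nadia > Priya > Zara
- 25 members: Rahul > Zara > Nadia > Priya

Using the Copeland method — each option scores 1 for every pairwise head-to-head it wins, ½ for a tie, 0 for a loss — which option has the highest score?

Zara

Rahul: beats Priya; loses to Zara and Nadia → score 1.
Priya: loses to Rahul, Zara, and Nadia → score 0.
Zara: beats Rahul, Priya, and Nadia → score 3.
Nadia: beats Rahul and Priya; loses to Zara → score 2.
Zara has the best pairwise record.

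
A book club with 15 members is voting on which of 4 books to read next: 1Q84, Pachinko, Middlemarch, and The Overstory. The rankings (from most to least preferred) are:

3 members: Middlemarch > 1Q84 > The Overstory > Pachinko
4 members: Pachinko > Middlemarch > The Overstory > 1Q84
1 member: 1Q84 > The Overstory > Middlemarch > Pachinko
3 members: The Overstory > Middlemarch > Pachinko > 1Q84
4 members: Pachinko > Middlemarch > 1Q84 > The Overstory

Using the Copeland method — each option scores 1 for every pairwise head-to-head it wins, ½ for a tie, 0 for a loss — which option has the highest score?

1Q84: beats The Overstory; loses to Pachinko and Middlemarch → score 1.
Pachinko: beats 1Q84, Middlemarch, and The Overstory → score 3.
Middlemarch: beats 1Q84 and The Overstory; loses to Pachinko → score 2.
The Overstory: loses to 1Q84, Pachinko, and Middlemarch → score 0.
Pachinko has the best pairwise record.

Pachinko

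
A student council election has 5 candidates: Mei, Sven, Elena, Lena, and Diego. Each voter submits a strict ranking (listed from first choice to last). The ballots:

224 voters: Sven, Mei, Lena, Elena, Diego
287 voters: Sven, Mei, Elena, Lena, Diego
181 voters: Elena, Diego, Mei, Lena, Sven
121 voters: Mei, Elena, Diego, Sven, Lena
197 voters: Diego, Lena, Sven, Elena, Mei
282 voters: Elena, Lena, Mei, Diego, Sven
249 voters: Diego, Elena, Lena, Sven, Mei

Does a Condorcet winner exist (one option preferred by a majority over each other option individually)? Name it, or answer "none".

Elena

Elena vs Mei: 909–632 for Elena.
Elena vs Sven: 833–708 for Elena.
Elena vs Lena: 1120–421 for Elena.
Elena vs Diego: 1095–446 for Elena.
Elena beats every other option head-to-head.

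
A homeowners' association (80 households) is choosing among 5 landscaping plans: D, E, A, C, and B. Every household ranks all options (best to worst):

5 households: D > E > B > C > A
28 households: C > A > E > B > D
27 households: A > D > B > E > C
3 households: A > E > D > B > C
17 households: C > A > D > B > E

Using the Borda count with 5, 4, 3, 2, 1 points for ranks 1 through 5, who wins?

A

D: 5·5 + 28·1 + 27·4 + 3·3 + 17·3 = 221
E: 5·4 + 28·3 + 27·2 + 3·4 + 17·1 = 187
A: 5·1 + 28·4 + 27·5 + 3·5 + 17·4 = 335
C: 5·2 + 28·5 + 27·1 + 3·1 + 17·5 = 265
B: 5·3 + 28·2 + 27·3 + 3·2 + 17·2 = 192
A has the highest Borda score (335).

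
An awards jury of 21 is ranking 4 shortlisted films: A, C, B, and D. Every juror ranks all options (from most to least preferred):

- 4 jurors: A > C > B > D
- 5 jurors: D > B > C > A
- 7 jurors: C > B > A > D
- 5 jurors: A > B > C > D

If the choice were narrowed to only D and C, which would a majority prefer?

C

Voters preferring D to C: 5; preferring C to D: 16.
C wins the head-to-head.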